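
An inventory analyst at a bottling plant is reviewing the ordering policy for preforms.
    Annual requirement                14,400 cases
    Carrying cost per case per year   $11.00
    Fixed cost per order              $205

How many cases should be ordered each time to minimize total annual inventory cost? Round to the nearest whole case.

733 cases

2DS/H = 2·14,400·205/11 = 536,727.27
EOQ = √536,727.27 ≈ 732.62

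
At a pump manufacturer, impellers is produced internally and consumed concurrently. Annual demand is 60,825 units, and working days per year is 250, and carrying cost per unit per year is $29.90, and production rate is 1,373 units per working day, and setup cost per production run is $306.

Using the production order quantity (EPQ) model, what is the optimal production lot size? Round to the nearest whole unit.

d = 60,825/250 = 243.3000 units/day;  effective holding cost H(1 − d/p) = 29.9·(1 − 243.3000/1373) = 24.60162
Q* = √(2DS / H_eff) = √(2·60,825·306 / 24.60162) ≈ 1,230.08

1,230 units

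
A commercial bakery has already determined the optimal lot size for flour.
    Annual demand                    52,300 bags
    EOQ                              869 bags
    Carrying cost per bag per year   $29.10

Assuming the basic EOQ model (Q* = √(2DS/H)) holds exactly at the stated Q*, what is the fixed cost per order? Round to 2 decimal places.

Since Q* = (2DS/H)^½, squaring gives Q*²·H = 2DS.
S = Q²H / (2D) = 869² × 29.1 / (2 × 52,300) = 210.0878

$210.09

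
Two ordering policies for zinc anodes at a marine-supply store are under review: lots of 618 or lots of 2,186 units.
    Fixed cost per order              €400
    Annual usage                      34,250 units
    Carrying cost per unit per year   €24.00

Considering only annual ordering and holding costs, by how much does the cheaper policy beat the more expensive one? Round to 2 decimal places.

Annual cost at Q: ordering D·S/Q plus holding Q·H/2.
TC(618) = (34,250/618)×400 + (618/2)×24 = €29,584.28
TC(2,186) = (34,250/2,186)×400 + (2,186/2)×24 = €32,499.15
Cheaper: Q = 618.  Difference = €2,914.87

€2,914.87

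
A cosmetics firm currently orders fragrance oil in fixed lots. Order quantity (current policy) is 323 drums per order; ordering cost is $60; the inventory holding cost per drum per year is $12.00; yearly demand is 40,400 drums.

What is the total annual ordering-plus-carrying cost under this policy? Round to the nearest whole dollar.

$9,443

Orders/yr = 40,400/323 = 125.077; ordering cost = 125.077 × $60 = $7,504.64
Average inventory = 323/2 = 161.5; holding cost = 161.5 × $12 = $1,938.00
Total = $7,504.64 + $1,938.00 = $9,442.64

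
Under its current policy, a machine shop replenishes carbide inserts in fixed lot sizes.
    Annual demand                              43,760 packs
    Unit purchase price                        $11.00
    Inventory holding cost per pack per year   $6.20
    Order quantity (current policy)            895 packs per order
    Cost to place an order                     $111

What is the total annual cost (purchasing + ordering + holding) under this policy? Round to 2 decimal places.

Ordering: D/Q × S = 43,760/895 × $111 = $5,427.22
Holding:  Q/2 × H = 895/2 × $6.2 = $2,774.50
Purchase cost = D·C = 43,760 × 11 = $481,360.00
Total = $5,427.22 + $2,774.50 + $481,360.00 = $489,561.72

$489,561.72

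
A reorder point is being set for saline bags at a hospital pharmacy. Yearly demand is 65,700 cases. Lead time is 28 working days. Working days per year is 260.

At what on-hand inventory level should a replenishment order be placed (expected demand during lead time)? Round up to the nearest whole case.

Daily demand d = 65,700 / 260 = 252.692 cases/day
Demand during lead time = 252.692 × 28 = 7,075.38
Reorder point = 7,075.38 → round up

7,076 cases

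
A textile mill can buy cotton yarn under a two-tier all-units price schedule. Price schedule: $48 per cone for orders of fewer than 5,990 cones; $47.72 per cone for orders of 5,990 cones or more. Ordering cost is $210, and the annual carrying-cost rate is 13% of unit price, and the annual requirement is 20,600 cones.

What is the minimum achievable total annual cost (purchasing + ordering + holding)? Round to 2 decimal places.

H₁ = 13%×$48 = $6.2400;  H₂ = 13%×$47.72 = $6.2036
EOQ₁ = √(2×20,600×210/6.2400) = 1,177.51  (< 5,990, feasible at tier 1)
EOQ₂ = √(2×20,600×210/6.2036) = 1,180.96  (< 5,990 → use Q = 5,990 at tier-2 price)
TC(tier 1 (EOQ₁), Q≈1,177.5) = $996,147.69
TC(tier 2, Q≈5,990.0) = $1,002,333.99
Minimum at tier 1 (EOQ₁): $996,147.69

$996,147.69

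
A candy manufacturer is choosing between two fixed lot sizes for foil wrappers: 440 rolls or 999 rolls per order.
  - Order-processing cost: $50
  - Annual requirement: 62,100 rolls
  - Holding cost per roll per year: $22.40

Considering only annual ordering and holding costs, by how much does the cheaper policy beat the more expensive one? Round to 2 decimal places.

$2,312.09

Annual cost at Q: ordering D·S/Q plus holding Q·H/2.
TC(440) = (62,100/440)×50 + (440/2)×22.4 = $11,984.82
TC(999) = (62,100/999)×50 + (999/2)×22.4 = $14,296.91
Lots of 440 are cheaper by $2,312.09.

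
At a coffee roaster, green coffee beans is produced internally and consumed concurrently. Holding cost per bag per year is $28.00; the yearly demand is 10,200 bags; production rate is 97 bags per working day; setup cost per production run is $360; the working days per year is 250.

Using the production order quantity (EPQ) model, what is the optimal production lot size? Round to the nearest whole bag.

673 bags

Daily demand d = 10,200/250 = 40.800; p = 97; 1 − d/p = 0.57938
EPQ = √(2DS / (H(1 − d/p)))
    = √(2 × 10,200 × 360 / (28 × 0.57938)) ≈ 672.83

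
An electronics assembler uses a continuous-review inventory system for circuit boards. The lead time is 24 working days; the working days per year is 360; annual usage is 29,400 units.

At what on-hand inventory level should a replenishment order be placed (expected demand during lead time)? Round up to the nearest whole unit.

1,960 units

Daily demand d = 29,400 / 360 = 81.667 units/day
Demand during lead time = 81.667 × 24 = 1,960.00
Reorder point = 1,960.00 → round up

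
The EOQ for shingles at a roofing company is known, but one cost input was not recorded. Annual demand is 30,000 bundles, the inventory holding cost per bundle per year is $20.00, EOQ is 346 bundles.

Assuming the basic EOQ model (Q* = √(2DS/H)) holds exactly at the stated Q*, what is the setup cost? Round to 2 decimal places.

$39.91

Since Q* = (2DS/H)^½, squaring gives Q*²·H = 2DS.
S = Q²H / (2D) = 346² × 20 / (2 × 30,000) = 39.9053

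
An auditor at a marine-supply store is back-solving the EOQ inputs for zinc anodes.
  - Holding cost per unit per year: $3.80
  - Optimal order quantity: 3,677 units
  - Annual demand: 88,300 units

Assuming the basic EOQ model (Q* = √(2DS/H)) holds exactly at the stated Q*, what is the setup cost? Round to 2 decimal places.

Since Q* = (2DS/H)^½, squaring gives Q*²·H = 2DS.
S = Q²H / (2D) = 3,677² × 3.8 / (2 × 88,300) = 290.9244

$290.92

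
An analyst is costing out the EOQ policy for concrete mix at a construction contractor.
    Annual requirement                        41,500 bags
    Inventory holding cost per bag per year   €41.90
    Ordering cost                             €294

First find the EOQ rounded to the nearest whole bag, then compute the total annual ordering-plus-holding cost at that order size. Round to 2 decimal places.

EOQ = √(2DS/H) = √(2 × 41,500 × 294 / 41.9)
    = √(582,386.63) ≈ 763.14 → Q = 763 bags
Orders/yr = 41,500/763 = 54.391; ordering cost = 54.391 × €294 = €15,990.83
Average inventory = 763/2 = 381.5; holding cost = 381.5 × €41.9 = €15,984.85
Total = €15,990.83 + €15,984.85 = €31,975.68

€31,975.68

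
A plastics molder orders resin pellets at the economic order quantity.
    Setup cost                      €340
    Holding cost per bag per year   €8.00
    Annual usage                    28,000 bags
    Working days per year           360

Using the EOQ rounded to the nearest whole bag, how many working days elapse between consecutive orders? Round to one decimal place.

Q* = √(2·D·S / H) = √(2·28,000·340 / 8) = √2,380,000.0 ≈ 1,542.72 → Q = 1,543 bags
Days between orders = 360 / (D/Q) = 360 / 18.146 ≈ 19.839

19.8 days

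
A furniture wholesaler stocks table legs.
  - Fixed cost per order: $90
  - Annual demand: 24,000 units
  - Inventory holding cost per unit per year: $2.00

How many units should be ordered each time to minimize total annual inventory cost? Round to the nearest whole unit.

1,470 units

Optimal lot size Q* = (2 × 24,000 × $90 / $2)^½ ≈ 1,469.69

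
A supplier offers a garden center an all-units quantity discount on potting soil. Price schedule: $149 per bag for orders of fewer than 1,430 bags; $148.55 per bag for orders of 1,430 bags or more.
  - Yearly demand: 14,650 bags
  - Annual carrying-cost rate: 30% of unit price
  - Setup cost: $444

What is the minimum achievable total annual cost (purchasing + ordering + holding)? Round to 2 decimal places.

$2,206,964.54

H₁ = 30%×$149 = $44.7000;  H₂ = 30%×$148.55 = $44.5650
EOQ₁ = √(2×14,650×444/44.7000) = 539.48  (< 1,430, feasible at tier 1)
EOQ₂ = √(2×14,650×444/44.5650) = 540.29  (< 1,430 → use Q = 1,430 at tier-2 price)
TC(tier 1 (EOQ₁), Q≈539.5) = $2,206,964.54
TC(tier 2, Q≈1,430.0) = $2,212,670.15
Minimum at tier 1 (EOQ₁): $2,206,964.54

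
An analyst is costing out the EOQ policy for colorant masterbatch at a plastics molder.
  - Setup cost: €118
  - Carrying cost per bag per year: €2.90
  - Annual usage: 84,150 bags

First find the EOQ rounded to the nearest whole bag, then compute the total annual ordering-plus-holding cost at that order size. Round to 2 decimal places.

€7,588.96

2DS/H = 2·84,150·118/2.9 = 6,848,068.97
EOQ = √6,848,068.97 ≈ 2,616.88 → Q = 2,617 bags
Annual ordering cost = (D/Q)·S = (84,150/2,617) × 118 = €3,794.31
Annual holding cost  = (Q/2)·H = (2,617/2) × 2.9 = €3,794.65
Total = €3,794.31 + €3,794.65 = €7,588.96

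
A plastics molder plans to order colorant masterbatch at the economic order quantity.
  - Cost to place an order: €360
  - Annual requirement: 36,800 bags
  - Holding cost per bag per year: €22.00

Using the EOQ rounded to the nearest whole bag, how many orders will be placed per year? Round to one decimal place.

33.5 orders per year

EOQ = √(2DS/H) = √(2 × 36,800 × 360 / 22)
    = √(1,204,363.64) ≈ 1,097.44 → Q = 1,097
N = D/Q = 36,800/1,097 ≈ 33.546 orders/yr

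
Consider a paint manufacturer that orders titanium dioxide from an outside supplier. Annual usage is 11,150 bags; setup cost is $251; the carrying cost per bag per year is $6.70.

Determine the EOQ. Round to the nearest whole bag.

914 bags

Q* = √(2·D·S / H) = √(2·11,150·251 / 6.7) = √835,417.9 ≈ 914.01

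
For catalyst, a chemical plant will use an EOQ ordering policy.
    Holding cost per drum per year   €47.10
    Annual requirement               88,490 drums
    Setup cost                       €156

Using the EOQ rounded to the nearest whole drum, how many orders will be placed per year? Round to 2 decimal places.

EOQ = √(2DS/H) = √(2 × 88,490 × 156 / 47.1)
    = √(586,175.80) ≈ 765.62 → Q = 766
Orders per year = D/Q = 88,490 / 766 = 115.522

115.52 orders per year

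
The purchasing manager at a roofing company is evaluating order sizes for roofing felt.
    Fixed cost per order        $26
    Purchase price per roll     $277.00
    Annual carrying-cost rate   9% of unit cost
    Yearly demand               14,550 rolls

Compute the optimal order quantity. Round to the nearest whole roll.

174 rolls

Holding cost per roll per year: H = 9% × $277 = $24.9300
Q* = √(2·D·S / H) = √(2·14,550·26 / 24.93) = √30,349.0 ≈ 174.21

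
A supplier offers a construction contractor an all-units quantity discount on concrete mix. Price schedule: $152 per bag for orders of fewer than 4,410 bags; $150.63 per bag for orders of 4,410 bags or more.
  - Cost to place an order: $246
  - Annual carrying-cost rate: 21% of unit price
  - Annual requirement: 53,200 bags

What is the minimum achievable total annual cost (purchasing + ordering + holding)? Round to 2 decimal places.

$8,086,232.84

H₁ = 21%×$152 = $31.9200;  H₂ = 21%×$150.63 = $31.6323
EOQ₁ = √(2×53,200×246/31.9200) = 905.54  (< 4,410, feasible at tier 1)
EOQ₂ = √(2×53,200×246/31.6323) = 909.65  (< 4,410 → use Q = 4,410 at tier-2 price)
TC(tier 1 (EOQ₁), Q≈905.5) = $8,115,304.79
TC(tier 2, Q≈4,410.0) = $8,086,232.84
Minimum at tier 2: $8,086,232.84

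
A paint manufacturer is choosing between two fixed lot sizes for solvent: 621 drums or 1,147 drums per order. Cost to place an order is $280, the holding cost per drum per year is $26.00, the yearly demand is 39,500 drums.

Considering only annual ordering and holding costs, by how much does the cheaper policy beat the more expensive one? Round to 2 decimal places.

For each Q, cost = (D/Q)·S + (Q/2)·H.
TC(621) = (39,500/621)×280 + (621/2)×26 = $25,882.98
TC(1,147) = (39,500/1,147)×280 + (1,147/2)×26 = $24,553.55
Lots of 1,147 are cheaper by $1,329.44.

$1,329.44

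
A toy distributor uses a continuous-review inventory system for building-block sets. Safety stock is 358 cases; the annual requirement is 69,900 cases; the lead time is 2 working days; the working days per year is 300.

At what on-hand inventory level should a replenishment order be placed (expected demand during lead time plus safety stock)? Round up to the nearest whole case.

824 cases

Daily demand d = 69,900 / 300 = 233.000 cases/day
Demand during lead time = 233.000 × 2 = 466.00
Reorder point = 466.00 + 358 = 824.00 → round up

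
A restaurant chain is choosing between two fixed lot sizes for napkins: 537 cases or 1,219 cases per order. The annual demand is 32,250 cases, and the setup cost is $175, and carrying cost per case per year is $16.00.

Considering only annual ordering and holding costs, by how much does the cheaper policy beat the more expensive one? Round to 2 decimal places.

$423.96

TC(Q) = (D/Q)S + (Q/2)H
TC(537) = (32,250/537)×175 + (537/2)×16 = $14,805.78
TC(1,219) = (32,250/1,219)×175 + (1,219/2)×16 = $14,381.82
Lots of 1,219 are cheaper by $423.96.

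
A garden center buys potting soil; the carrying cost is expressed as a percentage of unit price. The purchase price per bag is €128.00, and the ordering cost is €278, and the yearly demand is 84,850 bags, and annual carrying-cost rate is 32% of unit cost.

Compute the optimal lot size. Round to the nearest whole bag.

Holding cost per bag per year: H = 32% × €128 = €40.9600
2DS/H = 2·84,850·278/40.96 = 1,151,772.46
EOQ = √1,151,772.46 ≈ 1,073.21

1,073 bags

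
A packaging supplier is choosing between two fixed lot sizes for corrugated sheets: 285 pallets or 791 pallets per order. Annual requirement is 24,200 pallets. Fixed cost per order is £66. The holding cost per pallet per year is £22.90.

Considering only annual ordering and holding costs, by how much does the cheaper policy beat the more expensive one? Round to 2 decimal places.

Annual cost at Q: ordering D·S/Q plus holding Q·H/2.
TC(285) = (24,200/285)×66 + (285/2)×22.9 = £8,867.46
TC(791) = (24,200/791)×66 + (791/2)×22.9 = £11,076.17
Cheaper: Q = 285.  Difference = £2,208.71

£2,208.71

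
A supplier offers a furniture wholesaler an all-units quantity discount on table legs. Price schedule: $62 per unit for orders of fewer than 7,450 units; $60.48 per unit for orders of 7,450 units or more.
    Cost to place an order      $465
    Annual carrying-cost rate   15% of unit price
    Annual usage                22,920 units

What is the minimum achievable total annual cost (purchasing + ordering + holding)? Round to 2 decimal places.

H₁ = 15%×$62 = $9.3000;  H₂ = 15%×$60.48 = $9.0720
EOQ₁ = √(2×22,920×465/9.3000) = 1,513.94  (< 7,450, feasible at tier 1)
EOQ₂ = √(2×22,920×465/9.0720) = 1,532.84  (< 7,450 → use Q = 7,450 at tier-2 price)
TC(tier 1 (EOQ₁), Q≈1,513.9) = $1,435,119.60
TC(tier 2, Q≈7,450.0) = $1,421,425.38
Minimum at tier 2: $1,421,425.38

$1,421,425.38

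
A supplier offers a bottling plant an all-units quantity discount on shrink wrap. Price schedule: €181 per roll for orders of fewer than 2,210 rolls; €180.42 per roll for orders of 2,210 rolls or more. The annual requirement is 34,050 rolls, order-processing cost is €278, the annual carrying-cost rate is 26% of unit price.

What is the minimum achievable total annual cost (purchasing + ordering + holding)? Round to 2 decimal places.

€6,192,898.46

H₁ = 26%×€181 = €47.0600;  H₂ = 26%×€180.42 = €46.9092
EOQ₁ = √(2×34,050×278/47.0600) = 634.26  (< 2,210, feasible at tier 1)
EOQ₂ = √(2×34,050×278/46.9092) = 635.28  (< 2,210 → use Q = 2,210 at tier-2 price)
TC(tier 1 (EOQ₁), Q≈634.3) = €6,192,898.46
TC(tier 2, Q≈2,210.0) = €6,199,418.88
Minimum at tier 1 (EOQ₁): €6,192,898.46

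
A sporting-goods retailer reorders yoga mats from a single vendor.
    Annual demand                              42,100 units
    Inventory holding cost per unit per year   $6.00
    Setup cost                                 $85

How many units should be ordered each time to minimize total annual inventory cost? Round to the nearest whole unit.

1,092 units

EOQ = √(2DS/H) = √(2 × 42,100 × 85 / 6)
    = √(1,192,833.33) ≈ 1,092.17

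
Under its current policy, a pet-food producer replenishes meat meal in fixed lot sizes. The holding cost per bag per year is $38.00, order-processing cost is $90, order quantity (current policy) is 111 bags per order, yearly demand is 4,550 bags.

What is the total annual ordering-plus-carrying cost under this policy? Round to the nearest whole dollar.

Ordering: D/Q × S = 4,550/111 × $90 = $3,689.19
Holding:  Q/2 × H = 111/2 × $38 = $2,109.00
Total = $3,689.19 + $2,109.00 = $5,798.19

$5,798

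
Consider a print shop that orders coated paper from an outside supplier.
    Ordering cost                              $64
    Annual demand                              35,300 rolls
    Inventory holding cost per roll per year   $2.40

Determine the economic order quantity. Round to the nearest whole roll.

1,372 rolls

EOQ = √(2DS/H) = √(2 × 35,300 × 64 / 2.4)
    = √(1,882,666.67) ≈ 1,372.10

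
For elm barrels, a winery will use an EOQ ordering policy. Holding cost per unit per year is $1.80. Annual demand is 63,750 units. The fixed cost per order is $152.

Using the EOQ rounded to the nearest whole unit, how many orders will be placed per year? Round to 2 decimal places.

19.43 orders per year

2DS/H = 2·63,750·152/1.8 = 10,766,666.67
EOQ = √10,766,666.67 ≈ 3,281.26 → Q = 3,281
N = D/Q = 63,750/3,281 ≈ 19.430 orders/yr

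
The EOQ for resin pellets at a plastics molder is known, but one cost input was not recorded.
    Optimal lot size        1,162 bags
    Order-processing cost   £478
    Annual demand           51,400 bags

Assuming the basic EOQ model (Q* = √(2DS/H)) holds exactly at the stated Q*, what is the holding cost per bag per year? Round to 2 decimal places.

£36.39

EOQ relation: Q² = 2DS/H, so rearrange for the unknown.
H = 2DS / Q² = 2 × 51,400 × 478 / 1,162² = 36.3922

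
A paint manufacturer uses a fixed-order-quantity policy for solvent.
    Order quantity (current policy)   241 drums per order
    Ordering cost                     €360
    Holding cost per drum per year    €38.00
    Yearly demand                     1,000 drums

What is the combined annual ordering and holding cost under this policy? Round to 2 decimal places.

€6,072.78

Orders/yr = 1,000/241 = 4.149; ordering cost = 4.149 × €360 = €1,493.78
Average inventory = 241/2 = 120.5; holding cost = 120.5 × €38 = €4,579.00
Total = €1,493.78 + €4,579.00 = €6,072.78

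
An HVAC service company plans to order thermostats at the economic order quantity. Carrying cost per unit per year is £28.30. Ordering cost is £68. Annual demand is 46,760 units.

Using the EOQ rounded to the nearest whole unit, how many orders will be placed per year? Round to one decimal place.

Q* = √(2·D·S / H) = √(2·46,760·68 / 28.3) = √224,712.4 ≈ 474.04 → Q = 474
N = D/Q = 46,760/474 ≈ 98.650 orders/yr

98.6 orders per year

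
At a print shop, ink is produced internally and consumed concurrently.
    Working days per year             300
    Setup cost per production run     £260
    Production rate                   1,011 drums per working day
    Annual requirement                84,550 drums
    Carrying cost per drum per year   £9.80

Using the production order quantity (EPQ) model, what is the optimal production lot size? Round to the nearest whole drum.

2,494 drums

d = 84,550/300 = 281.8333 drums/day;  effective holding cost H(1 − d/p) = 9.8·(1 − 281.8333/1011) = 7.06808
Q* = √(2DS / H_eff) = √(2·84,550·260 / 7.06808) ≈ 2,494.06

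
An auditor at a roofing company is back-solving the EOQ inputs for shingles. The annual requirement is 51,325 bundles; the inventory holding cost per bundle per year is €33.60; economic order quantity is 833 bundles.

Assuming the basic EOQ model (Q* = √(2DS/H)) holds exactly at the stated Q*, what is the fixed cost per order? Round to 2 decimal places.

€227.13

From Q* = √(2DS/H) ⇒ Q*² = 2DS/H.
S = Q²H / (2D) = 833² × 33.6 / (2 × 51,325) = 227.1278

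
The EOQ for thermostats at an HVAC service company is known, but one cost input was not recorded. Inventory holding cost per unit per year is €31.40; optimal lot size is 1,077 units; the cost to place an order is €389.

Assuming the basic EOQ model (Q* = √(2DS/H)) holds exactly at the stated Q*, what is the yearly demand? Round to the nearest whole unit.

From Q* = √(2DS/H) ⇒ Q*² = 2DS/H.
D = Q²H / (2S) = 1,077² × 31.4 / (2 × 389) = 46,814.62

46,815 units per year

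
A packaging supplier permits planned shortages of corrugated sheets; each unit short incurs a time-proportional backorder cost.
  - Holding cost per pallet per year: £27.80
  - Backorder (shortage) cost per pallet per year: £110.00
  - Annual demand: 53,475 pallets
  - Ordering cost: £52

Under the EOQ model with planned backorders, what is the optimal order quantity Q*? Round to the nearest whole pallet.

501 pallets

Basic EOQ = √(2·53,475·52/27.8) = 447.270
Backorder adjustment √((H+b)/b) = √((27.8+110)/110) = 1.1193
Q* = 447.270 × 1.1193 ≈ 500.61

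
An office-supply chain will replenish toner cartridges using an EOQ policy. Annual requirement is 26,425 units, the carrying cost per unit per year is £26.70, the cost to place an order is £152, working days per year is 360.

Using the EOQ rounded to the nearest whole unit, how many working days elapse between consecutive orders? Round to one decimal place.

Optimal lot size Q* = (2 × 26,425 × £152 / £26.7)^½ ≈ 548.52 → Q = 549 units
T = Q/D × 360 days = 549/26,425 × 360 = 7.479 days

7.5 days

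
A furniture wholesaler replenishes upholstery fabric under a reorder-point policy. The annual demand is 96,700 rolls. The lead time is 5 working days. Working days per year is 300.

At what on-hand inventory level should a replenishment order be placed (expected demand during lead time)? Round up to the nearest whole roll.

Daily demand d = 96,700 / 300 = 322.333 rolls/day
Demand during lead time = 322.333 × 5 = 1,611.67
Reorder point = 1,611.67 → round up

1,612 rolls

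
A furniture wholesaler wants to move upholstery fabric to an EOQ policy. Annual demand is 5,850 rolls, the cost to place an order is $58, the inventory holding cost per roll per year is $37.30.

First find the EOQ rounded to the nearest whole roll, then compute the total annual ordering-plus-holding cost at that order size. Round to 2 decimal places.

2DS/H = 2·5,850·58/37.3 = 18,193.03
EOQ = √18,193.03 ≈ 134.88 → Q = 135 rolls
Annual ordering cost = (D/Q)·S = (5,850/135) × 58 = $2,513.33
Annual holding cost  = (Q/2)·H = (135/2) × 37.3 = $2,517.75
Total = $2,513.33 + $2,517.75 = $5,031.08

$5,031.08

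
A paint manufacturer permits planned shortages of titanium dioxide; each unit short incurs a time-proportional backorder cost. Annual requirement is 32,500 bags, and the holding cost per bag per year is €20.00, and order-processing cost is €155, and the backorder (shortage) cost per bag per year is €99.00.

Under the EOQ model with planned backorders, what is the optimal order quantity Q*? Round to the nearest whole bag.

Basic EOQ = √(2·32,500·155/20) = 709.753
Backorder adjustment √((H+b)/b) = √((20+99)/99) = 1.0964
Q* = 709.753 × 1.0964 ≈ 778.15

778 bags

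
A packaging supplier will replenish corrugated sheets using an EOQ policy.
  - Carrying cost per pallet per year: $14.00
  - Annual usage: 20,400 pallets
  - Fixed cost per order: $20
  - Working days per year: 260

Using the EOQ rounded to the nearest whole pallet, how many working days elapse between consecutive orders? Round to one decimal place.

Optimal lot size Q* = (2 × 20,400 × $20 / $14)^½ ≈ 241.42 → Q = 241 pallets
T = Q/D × 260 days = 241/20,400 × 260 = 3.072 days

3.1 days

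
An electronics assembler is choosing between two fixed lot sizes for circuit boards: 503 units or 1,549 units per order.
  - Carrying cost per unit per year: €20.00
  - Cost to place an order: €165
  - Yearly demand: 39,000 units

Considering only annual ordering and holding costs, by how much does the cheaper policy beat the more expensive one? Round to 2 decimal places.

TC(Q) = (D/Q)S + (Q/2)H
TC(503) = (39,000/503)×165 + (503/2)×20 = €17,823.24
TC(1,549) = (39,000/1,549)×165 + (1,549/2)×20 = €19,644.29
Cheaper: Q = 503.  Difference = €1,821.05

€1,821.05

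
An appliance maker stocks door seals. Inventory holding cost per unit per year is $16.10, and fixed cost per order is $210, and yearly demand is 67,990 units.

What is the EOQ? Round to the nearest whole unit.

1,332 units

2DS/H = 2·67,990·210/16.1 = 1,773,652.17
EOQ = √1,773,652.17 ≈ 1,331.79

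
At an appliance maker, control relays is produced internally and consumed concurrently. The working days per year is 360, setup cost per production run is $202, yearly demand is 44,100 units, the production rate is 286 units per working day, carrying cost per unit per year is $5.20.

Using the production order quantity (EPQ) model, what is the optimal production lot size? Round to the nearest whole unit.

Daily demand d = 44,100/360 = 122.500; p = 286; 1 − d/p = 0.57168
EPQ = √(2DS / (H(1 − d/p)))
    = √(2 × 44,100 × 202 / (5.2 × 0.57168)) ≈ 2,448.12

2,448 units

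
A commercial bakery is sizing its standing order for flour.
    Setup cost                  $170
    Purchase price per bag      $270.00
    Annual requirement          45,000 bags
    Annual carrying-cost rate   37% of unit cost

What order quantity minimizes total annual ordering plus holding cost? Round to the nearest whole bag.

391 bags

Holding cost per bag per year: H = 37% × $270 = $99.9000
EOQ = √(2DS/H) = √(2 × 45,000 × 170 / 99.9)
    = √(153,153.15) ≈ 391.35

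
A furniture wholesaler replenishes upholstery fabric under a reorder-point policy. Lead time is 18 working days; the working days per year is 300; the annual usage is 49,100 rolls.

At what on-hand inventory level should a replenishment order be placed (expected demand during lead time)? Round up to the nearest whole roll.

2,946 rolls

Daily demand d = 49,100 / 300 = 163.667 rolls/day
Demand during lead time = 163.667 × 18 = 2,946.00
Reorder point = 2,946.00 → round up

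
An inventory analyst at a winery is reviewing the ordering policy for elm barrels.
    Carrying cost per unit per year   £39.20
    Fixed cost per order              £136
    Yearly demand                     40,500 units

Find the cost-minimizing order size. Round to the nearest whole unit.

530 units

Q* = √(2·D·S / H) = √(2·40,500·136 / 39.2) = √281,020.4 ≈ 530.11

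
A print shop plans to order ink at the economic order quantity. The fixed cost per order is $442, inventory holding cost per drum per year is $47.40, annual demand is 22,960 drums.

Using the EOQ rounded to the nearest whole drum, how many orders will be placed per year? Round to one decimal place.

35.1 orders per year

EOQ = √(2DS/H) = √(2 × 22,960 × 442 / 47.4)
    = √(428,199.16) ≈ 654.37 → Q = 654
Orders per year = D/Q = 22,960 / 654 = 35.107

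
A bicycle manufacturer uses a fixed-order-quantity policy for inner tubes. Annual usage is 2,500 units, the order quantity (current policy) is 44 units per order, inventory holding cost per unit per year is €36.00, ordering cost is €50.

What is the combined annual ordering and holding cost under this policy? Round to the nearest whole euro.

€3,633

Ordering: D/Q × S = 2,500/44 × €50 = €2,840.91
Holding:  Q/2 × H = 44/2 × €36 = €792.00
Total = €2,840.91 + €792.00 = €3,632.91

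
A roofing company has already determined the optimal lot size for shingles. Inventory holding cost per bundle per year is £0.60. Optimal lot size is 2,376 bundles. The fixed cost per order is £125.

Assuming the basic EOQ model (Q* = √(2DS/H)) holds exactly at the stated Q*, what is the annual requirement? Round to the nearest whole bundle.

13,549 bundles per year

From Q* = √(2DS/H) ⇒ Q*² = 2DS/H.
D = Q²H / (2S) = 2,376² × 0.6 / (2 × 125) = 13,548.90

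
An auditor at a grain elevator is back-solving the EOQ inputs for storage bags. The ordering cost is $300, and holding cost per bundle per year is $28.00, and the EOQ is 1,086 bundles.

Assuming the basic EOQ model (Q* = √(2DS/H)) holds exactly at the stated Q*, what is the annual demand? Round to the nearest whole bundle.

55,038 bundles per year

Since Q* = (2DS/H)^½, squaring gives Q*²·H = 2DS.
D = Q²H / (2S) = 1,086² × 28 / (2 × 300) = 55,038.48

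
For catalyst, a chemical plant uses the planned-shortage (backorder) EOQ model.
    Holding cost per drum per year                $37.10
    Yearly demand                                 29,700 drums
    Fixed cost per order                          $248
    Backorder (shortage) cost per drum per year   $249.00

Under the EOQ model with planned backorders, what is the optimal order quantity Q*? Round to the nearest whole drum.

Basic EOQ = √(2·29,700·248/37.1) = 630.133
Backorder adjustment √((H+b)/b) = √((37.1+249)/249) = 1.0719
Q* = 630.133 × 1.0719 ≈ 675.45

675 drums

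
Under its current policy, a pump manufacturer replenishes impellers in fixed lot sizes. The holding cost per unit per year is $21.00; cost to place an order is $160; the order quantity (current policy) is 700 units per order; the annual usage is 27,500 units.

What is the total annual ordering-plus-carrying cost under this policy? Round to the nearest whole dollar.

$13,636

Ordering: D/Q × S = 27,500/700 × $160 = $6,285.71
Holding:  Q/2 × H = 700/2 × $21 = $7,350.00
Total = $6,285.71 + $7,350.00 = $13,635.71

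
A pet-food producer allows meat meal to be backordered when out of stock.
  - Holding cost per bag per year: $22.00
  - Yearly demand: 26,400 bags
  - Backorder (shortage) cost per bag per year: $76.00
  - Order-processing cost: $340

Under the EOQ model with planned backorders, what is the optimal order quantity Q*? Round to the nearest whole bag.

Q* = √(2DS/H) · √((H + b)/b)
   = √(2 × 26,400 × 340 / 22) · √((22 + 76) / 76)
   = 903.327 × 1.1355 ≈ 1,025.77

1,026 bags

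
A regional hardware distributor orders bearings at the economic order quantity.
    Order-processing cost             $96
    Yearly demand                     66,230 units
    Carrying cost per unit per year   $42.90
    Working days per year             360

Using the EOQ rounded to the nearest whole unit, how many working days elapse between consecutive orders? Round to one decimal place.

Optimal lot size Q* = (2 × 66,230 × $96 / $42.9)^½ ≈ 544.44 → Q = 544 units
Cycle time = (working days × Q)/D = (360 × 544) / 66,230 = 2.957 days

3.0 days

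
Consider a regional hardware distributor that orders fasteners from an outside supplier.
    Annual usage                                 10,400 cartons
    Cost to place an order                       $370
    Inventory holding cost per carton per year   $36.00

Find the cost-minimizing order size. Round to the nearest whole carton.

462 cartons

2DS/H = 2·10,400·370/36 = 213,777.78
EOQ = √213,777.78 ≈ 462.36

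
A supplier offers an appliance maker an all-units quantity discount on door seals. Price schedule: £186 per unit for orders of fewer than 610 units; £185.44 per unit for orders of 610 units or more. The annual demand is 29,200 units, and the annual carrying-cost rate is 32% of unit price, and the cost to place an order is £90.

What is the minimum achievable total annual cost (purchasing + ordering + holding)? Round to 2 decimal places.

H₁ = 32%×£186 = £59.5200;  H₂ = 32%×£185.44 = £59.3408
EOQ₁ = √(2×29,200×90/59.5200) = 297.16  (< 610, feasible at tier 1)
EOQ₂ = √(2×29,200×90/59.3408) = 297.61  (< 610 → use Q = 610 at tier-2 price)
TC(tier 1 (EOQ₁), Q≈297.2) = £5,448,887.20
TC(tier 2, Q≈610.0) = £5,437,255.14
Minimum at tier 2: £5,437,255.14

£5,437,255.14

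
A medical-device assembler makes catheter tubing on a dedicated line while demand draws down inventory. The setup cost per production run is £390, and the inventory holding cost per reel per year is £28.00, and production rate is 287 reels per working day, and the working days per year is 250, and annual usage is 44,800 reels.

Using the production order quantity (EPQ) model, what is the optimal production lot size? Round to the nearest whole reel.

Daily demand d = 44,800/250 = 179.200; p = 287; 1 − d/p = 0.37561
EPQ = √(2DS / (H(1 − d/p)))
    = √(2 × 44,800 × 390 / (28 × 0.37561)) ≈ 1,822.80

1,823 reels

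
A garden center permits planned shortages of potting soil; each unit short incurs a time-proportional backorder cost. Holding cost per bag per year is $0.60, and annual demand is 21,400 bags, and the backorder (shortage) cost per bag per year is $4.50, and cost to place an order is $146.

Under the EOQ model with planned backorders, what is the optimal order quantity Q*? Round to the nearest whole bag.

3,436 bags

Q* = √(2DS/H) · √((H + b)/b)
   = √(2 × 21,400 × 146 / 0.6) · √((0.6 + 4.5) / 4.5)
   = 3,227.176 × 1.0646 ≈ 3,435.59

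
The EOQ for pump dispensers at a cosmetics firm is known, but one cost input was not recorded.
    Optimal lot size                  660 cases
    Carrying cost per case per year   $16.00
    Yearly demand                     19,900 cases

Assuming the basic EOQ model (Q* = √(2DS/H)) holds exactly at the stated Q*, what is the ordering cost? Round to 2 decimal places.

$175.12

From Q* = √(2DS/H) ⇒ Q*² = 2DS/H.
S = Q²H / (2D) = 660² × 16 / (2 × 19,900) = 175.1156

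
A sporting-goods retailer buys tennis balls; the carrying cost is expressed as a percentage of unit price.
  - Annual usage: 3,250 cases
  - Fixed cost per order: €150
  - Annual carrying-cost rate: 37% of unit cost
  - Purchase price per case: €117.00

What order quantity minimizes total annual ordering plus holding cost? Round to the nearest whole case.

H = i·C = 0.37 × €117 = €43.2900 per case-year
2DS/H = 2·3,250·150/43.29 = 22,522.52
EOQ = √22,522.52 ≈ 150.08

150 cases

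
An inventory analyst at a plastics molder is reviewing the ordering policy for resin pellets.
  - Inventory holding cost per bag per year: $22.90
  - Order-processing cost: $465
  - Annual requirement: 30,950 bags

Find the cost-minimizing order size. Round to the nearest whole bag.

2DS/H = 2·30,950·465/22.9 = 1,256,921.40
EOQ = √1,256,921.40 ≈ 1,121.13

1,121 bags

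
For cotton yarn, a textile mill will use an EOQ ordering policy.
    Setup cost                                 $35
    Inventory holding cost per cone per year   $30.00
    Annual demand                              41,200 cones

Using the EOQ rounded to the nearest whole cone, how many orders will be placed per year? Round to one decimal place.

2DS/H = 2·41,200·35/30 = 96,133.33
EOQ = √96,133.33 ≈ 310.05 → Q = 310
Orders per year = D/Q = 41,200 / 310 = 132.903

132.9 orders per year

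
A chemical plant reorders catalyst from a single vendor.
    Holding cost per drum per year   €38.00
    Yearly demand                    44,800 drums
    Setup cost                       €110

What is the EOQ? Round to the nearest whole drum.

Q* = √(2·D·S / H) = √(2·44,800·110 / 38) = √259,368.4 ≈ 509.28

509 drums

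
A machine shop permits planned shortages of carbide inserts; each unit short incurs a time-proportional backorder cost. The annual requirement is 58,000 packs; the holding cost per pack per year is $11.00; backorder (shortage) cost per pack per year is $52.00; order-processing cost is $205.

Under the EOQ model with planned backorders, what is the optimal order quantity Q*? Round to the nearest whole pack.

1,618 packs

Basic EOQ = √(2·58,000·205/11) = 1,470.312
Backorder adjustment √((H+b)/b) = √((11+52)/52) = 1.1007
Q* = 1,470.312 × 1.1007 ≈ 1,618.37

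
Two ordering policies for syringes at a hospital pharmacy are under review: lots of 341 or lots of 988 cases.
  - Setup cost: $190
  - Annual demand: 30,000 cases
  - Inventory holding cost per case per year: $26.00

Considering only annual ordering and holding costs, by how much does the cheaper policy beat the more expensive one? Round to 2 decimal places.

$2,535.31

Annual cost at Q: ordering D·S/Q plus holding Q·H/2.
TC(341) = (30,000/341)×190 + (341/2)×26 = $21,148.54
TC(988) = (30,000/988)×190 + (988/2)×26 = $18,613.23
|ΔTC| = |$21,148.54 − $18,613.23| = $2,535.31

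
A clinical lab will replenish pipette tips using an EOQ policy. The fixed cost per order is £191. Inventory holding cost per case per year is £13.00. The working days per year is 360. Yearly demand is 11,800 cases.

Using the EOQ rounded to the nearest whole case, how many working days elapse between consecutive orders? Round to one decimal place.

18.0 days

Q* = √(2·D·S / H) = √(2·11,800·191 / 13) = √346,738.5 ≈ 588.85 → Q = 589 cases
T = Q/D × 360 days = 589/11,800 × 360 = 17.969 days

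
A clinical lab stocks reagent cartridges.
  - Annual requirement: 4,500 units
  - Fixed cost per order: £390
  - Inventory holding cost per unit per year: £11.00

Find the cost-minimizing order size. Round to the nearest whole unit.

565 units

Optimal lot size Q* = (2 × 4,500 × £390 / £11)^½ ≈ 564.88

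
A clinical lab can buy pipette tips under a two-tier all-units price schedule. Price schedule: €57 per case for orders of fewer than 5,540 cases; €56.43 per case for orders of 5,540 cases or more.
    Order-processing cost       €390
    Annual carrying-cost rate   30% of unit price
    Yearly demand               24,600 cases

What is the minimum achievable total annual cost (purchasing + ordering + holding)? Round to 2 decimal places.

H₁ = 30%×€57 = €17.1000;  H₂ = 30%×€56.43 = €16.9290
EOQ₁ = √(2×24,600×390/17.1000) = 1,059.29  (< 5,540, feasible at tier 1)
EOQ₂ = √(2×24,600×390/16.9290) = 1,064.63  (< 5,540 → use Q = 5,540 at tier-2 price)
TC(tier 1 (EOQ₁), Q≈1,059.3) = €1,420,313.94
TC(tier 2, Q≈5,540.0) = €1,436,803.10
Minimum at tier 1 (EOQ₁): €1,420,313.94

€1,420,313.94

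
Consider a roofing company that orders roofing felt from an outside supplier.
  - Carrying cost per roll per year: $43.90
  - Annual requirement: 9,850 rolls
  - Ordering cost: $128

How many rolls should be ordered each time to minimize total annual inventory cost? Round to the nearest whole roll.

240 rolls

Q* = √(2·D·S / H) = √(2·9,850·128 / 43.9) = √57,439.6 ≈ 239.67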